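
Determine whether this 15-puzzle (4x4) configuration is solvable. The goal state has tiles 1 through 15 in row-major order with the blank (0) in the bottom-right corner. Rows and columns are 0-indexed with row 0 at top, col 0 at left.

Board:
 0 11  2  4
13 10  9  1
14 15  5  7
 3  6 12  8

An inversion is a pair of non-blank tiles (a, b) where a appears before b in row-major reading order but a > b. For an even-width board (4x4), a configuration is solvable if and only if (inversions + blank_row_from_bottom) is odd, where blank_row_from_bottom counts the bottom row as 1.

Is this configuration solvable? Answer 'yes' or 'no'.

Answer: yes

Derivation:
Inversions: 51
Blank is in row 0 (0-indexed from top), which is row 4 counting from the bottom (bottom = 1).
51 + 4 = 55, which is odd, so the puzzle is solvable.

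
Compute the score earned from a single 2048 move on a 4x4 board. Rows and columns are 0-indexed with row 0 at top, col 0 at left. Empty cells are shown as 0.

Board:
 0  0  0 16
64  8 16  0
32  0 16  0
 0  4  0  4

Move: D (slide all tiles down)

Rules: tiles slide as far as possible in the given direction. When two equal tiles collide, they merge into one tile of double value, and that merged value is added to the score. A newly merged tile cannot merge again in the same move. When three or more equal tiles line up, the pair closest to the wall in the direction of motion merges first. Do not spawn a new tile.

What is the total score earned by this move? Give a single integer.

Slide down:
col 0: [0, 64, 32, 0] -> [0, 0, 64, 32]  score +0 (running 0)
col 1: [0, 8, 0, 4] -> [0, 0, 8, 4]  score +0 (running 0)
col 2: [0, 16, 16, 0] -> [0, 0, 0, 32]  score +32 (running 32)
col 3: [16, 0, 0, 4] -> [0, 0, 16, 4]  score +0 (running 32)
Board after move:
 0  0  0  0
 0  0  0  0
64  8  0 16
32  4 32  4

Answer: 32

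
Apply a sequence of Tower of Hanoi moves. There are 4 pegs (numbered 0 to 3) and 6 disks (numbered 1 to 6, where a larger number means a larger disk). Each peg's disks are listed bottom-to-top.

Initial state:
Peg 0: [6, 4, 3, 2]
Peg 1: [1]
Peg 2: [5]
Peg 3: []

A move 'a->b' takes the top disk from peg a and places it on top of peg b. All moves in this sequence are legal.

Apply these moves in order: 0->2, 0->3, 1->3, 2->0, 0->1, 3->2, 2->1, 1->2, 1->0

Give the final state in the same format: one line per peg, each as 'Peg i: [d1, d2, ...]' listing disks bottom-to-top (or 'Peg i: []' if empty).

After move 1 (0->2):
Peg 0: [6, 4, 3]
Peg 1: [1]
Peg 2: [5, 2]
Peg 3: []

After move 2 (0->3):
Peg 0: [6, 4]
Peg 1: [1]
Peg 2: [5, 2]
Peg 3: [3]

After move 3 (1->3):
Peg 0: [6, 4]
Peg 1: []
Peg 2: [5, 2]
Peg 3: [3, 1]

After move 4 (2->0):
Peg 0: [6, 4, 2]
Peg 1: []
Peg 2: [5]
Peg 3: [3, 1]

After move 5 (0->1):
Peg 0: [6, 4]
Peg 1: [2]
Peg 2: [5]
Peg 3: [3, 1]

After move 6 (3->2):
Peg 0: [6, 4]
Peg 1: [2]
Peg 2: [5, 1]
Peg 3: [3]

After move 7 (2->1):
Peg 0: [6, 4]
Peg 1: [2, 1]
Peg 2: [5]
Peg 3: [3]

After move 8 (1->2):
Peg 0: [6, 4]
Peg 1: [2]
Peg 2: [5, 1]
Peg 3: [3]

After move 9 (1->0):
Peg 0: [6, 4, 2]
Peg 1: []
Peg 2: [5, 1]
Peg 3: [3]

Answer: Peg 0: [6, 4, 2]
Peg 1: []
Peg 2: [5, 1]
Peg 3: [3]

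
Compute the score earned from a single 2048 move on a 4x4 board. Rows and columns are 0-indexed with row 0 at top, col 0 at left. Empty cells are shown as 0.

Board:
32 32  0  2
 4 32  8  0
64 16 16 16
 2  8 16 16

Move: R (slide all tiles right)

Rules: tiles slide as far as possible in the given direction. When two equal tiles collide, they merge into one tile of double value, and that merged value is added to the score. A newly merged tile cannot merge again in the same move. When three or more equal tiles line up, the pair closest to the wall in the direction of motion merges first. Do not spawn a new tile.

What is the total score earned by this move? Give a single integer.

Slide right:
row 0: [32, 32, 0, 2] -> [0, 0, 64, 2]  score +64 (running 64)
row 1: [4, 32, 8, 0] -> [0, 4, 32, 8]  score +0 (running 64)
row 2: [64, 16, 16, 16] -> [0, 64, 16, 32]  score +32 (running 96)
row 3: [2, 8, 16, 16] -> [0, 2, 8, 32]  score +32 (running 128)
Board after move:
 0  0 64  2
 0  4 32  8
 0 64 16 32
 0  2  8 32

Answer: 128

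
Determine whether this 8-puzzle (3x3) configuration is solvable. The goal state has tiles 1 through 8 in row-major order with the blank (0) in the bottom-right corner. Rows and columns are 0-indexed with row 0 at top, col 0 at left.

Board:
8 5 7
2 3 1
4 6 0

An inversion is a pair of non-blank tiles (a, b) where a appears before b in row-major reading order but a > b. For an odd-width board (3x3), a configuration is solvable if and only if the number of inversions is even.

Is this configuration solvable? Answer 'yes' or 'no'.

Answer: yes

Derivation:
Inversions (pairs i<j in row-major order where tile[i] > tile[j] > 0): 18
18 is even, so the puzzle is solvable.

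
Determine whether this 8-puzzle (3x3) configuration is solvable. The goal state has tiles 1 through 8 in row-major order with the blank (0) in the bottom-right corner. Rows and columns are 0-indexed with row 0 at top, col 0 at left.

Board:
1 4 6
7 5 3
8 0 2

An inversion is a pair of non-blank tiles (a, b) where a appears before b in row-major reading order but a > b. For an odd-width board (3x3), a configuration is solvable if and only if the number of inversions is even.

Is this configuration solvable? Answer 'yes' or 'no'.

Inversions (pairs i<j in row-major order where tile[i] > tile[j] > 0): 12
12 is even, so the puzzle is solvable.

Answer: yes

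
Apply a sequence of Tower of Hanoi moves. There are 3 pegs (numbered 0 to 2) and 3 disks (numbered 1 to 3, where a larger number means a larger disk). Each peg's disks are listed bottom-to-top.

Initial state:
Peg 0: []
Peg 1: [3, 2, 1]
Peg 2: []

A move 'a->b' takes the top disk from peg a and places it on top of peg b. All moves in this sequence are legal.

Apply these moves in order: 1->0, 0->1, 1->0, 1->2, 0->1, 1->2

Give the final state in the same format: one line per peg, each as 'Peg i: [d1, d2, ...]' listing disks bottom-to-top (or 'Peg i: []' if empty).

Answer: Peg 0: []
Peg 1: [3]
Peg 2: [2, 1]

Derivation:
After move 1 (1->0):
Peg 0: [1]
Peg 1: [3, 2]
Peg 2: []

After move 2 (0->1):
Peg 0: []
Peg 1: [3, 2, 1]
Peg 2: []

After move 3 (1->0):
Peg 0: [1]
Peg 1: [3, 2]
Peg 2: []

After move 4 (1->2):
Peg 0: [1]
Peg 1: [3]
Peg 2: [2]

After move 5 (0->1):
Peg 0: []
Peg 1: [3, 1]
Peg 2: [2]

After move 6 (1->2):
Peg 0: []
Peg 1: [3]
Peg 2: [2, 1]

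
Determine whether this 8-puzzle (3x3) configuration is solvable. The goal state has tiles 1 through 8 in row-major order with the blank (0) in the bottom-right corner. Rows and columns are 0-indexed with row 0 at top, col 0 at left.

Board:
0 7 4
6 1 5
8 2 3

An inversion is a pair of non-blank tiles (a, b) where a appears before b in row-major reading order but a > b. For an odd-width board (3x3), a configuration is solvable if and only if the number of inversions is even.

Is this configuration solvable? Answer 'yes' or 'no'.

Answer: no

Derivation:
Inversions (pairs i<j in row-major order where tile[i] > tile[j] > 0): 17
17 is odd, so the puzzle is not solvable.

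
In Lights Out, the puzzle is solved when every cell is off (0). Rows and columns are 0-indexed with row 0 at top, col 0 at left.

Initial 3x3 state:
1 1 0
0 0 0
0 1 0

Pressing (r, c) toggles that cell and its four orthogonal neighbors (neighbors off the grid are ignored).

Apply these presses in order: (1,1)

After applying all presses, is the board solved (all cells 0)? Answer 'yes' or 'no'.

Answer: no

Derivation:
After press 1 at (1,1):
1 0 0
1 1 1
0 0 0

Lights still on: 4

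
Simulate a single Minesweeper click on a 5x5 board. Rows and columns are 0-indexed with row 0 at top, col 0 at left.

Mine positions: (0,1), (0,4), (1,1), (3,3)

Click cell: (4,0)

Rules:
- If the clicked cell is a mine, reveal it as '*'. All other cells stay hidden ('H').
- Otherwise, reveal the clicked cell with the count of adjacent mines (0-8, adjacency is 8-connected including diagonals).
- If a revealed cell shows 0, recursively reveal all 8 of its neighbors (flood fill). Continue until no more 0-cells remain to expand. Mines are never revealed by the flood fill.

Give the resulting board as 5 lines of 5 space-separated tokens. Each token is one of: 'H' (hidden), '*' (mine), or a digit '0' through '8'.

H H H H H
H H H H H
1 1 2 H H
0 0 1 H H
0 0 1 H H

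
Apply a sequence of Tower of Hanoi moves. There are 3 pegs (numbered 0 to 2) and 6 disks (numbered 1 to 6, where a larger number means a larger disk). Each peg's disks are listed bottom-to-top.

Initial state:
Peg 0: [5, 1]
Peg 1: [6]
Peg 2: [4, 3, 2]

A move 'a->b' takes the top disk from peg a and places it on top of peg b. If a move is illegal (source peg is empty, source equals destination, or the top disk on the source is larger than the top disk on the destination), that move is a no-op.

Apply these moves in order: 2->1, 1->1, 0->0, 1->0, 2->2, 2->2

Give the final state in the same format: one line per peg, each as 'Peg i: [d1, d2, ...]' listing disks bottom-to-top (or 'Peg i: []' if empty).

After move 1 (2->1):
Peg 0: [5, 1]
Peg 1: [6, 2]
Peg 2: [4, 3]

After move 2 (1->1):
Peg 0: [5, 1]
Peg 1: [6, 2]
Peg 2: [4, 3]

After move 3 (0->0):
Peg 0: [5, 1]
Peg 1: [6, 2]
Peg 2: [4, 3]

After move 4 (1->0):
Peg 0: [5, 1]
Peg 1: [6, 2]
Peg 2: [4, 3]

After move 5 (2->2):
Peg 0: [5, 1]
Peg 1: [6, 2]
Peg 2: [4, 3]

After move 6 (2->2):
Peg 0: [5, 1]
Peg 1: [6, 2]
Peg 2: [4, 3]

Answer: Peg 0: [5, 1]
Peg 1: [6, 2]
Peg 2: [4, 3]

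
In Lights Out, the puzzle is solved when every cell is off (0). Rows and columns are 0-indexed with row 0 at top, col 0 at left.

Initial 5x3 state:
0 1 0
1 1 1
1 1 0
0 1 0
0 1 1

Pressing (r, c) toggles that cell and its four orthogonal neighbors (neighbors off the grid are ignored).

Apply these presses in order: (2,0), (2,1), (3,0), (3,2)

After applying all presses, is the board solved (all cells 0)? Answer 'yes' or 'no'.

Answer: no

Derivation:
After press 1 at (2,0):
0 1 0
0 1 1
0 0 0
1 1 0
0 1 1

After press 2 at (2,1):
0 1 0
0 0 1
1 1 1
1 0 0
0 1 1

After press 3 at (3,0):
0 1 0
0 0 1
0 1 1
0 1 0
1 1 1

After press 4 at (3,2):
0 1 0
0 0 1
0 1 0
0 0 1
1 1 0

Lights still on: 6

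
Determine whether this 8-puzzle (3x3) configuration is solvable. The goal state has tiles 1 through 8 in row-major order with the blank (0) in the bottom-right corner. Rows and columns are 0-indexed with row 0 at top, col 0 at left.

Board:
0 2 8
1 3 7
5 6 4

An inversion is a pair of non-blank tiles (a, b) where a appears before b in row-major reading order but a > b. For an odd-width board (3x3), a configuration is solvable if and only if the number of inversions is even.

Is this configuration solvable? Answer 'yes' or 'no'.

Inversions (pairs i<j in row-major order where tile[i] > tile[j] > 0): 12
12 is even, so the puzzle is solvable.

Answer: yes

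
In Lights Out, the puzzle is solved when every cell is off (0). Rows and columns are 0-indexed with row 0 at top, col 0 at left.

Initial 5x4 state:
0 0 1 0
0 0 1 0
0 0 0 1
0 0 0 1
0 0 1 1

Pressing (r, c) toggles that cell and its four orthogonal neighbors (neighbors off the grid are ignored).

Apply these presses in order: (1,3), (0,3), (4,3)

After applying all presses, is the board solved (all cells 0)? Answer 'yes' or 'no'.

After press 1 at (1,3):
0 0 1 1
0 0 0 1
0 0 0 0
0 0 0 1
0 0 1 1

After press 2 at (0,3):
0 0 0 0
0 0 0 0
0 0 0 0
0 0 0 1
0 0 1 1

After press 3 at (4,3):
0 0 0 0
0 0 0 0
0 0 0 0
0 0 0 0
0 0 0 0

Lights still on: 0

Answer: yes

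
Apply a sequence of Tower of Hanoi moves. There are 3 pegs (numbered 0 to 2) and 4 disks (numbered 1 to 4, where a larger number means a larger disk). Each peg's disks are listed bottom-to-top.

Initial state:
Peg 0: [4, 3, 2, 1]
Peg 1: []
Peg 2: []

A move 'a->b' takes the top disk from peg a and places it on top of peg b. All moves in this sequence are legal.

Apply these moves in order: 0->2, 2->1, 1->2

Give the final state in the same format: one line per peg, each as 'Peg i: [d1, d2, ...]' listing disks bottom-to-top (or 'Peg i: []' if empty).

Answer: Peg 0: [4, 3, 2]
Peg 1: []
Peg 2: [1]

Derivation:
After move 1 (0->2):
Peg 0: [4, 3, 2]
Peg 1: []
Peg 2: [1]

After move 2 (2->1):
Peg 0: [4, 3, 2]
Peg 1: [1]
Peg 2: []

After move 3 (1->2):
Peg 0: [4, 3, 2]
Peg 1: []
Peg 2: [1]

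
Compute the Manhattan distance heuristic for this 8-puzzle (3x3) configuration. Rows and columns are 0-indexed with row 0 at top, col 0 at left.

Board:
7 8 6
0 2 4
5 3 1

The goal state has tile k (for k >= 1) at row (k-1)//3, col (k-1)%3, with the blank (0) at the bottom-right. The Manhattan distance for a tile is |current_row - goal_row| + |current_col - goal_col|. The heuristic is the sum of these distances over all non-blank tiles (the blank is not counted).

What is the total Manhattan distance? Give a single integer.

Tile 7: at (0,0), goal (2,0), distance |0-2|+|0-0| = 2
Tile 8: at (0,1), goal (2,1), distance |0-2|+|1-1| = 2
Tile 6: at (0,2), goal (1,2), distance |0-1|+|2-2| = 1
Tile 2: at (1,1), goal (0,1), distance |1-0|+|1-1| = 1
Tile 4: at (1,2), goal (1,0), distance |1-1|+|2-0| = 2
Tile 5: at (2,0), goal (1,1), distance |2-1|+|0-1| = 2
Tile 3: at (2,1), goal (0,2), distance |2-0|+|1-2| = 3
Tile 1: at (2,2), goal (0,0), distance |2-0|+|2-0| = 4
Sum: 2 + 2 + 1 + 1 + 2 + 2 + 3 + 4 = 17

Answer: 17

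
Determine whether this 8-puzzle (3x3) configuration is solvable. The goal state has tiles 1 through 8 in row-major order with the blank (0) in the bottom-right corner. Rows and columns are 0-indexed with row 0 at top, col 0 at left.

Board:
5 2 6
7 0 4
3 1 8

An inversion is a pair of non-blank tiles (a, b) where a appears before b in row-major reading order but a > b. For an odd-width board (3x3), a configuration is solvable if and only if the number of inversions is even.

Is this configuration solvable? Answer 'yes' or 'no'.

Inversions (pairs i<j in row-major order where tile[i] > tile[j] > 0): 14
14 is even, so the puzzle is solvable.

Answer: yes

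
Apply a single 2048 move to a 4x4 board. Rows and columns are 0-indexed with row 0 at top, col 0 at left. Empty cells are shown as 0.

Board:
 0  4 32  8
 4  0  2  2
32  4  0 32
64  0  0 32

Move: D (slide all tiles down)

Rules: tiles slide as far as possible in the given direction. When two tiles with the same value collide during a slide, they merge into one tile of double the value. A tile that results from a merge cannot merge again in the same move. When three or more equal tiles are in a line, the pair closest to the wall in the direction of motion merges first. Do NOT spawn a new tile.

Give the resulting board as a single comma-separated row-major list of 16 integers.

Answer: 0, 0, 0, 0, 4, 0, 0, 8, 32, 0, 32, 2, 64, 8, 2, 64

Derivation:
Slide down:
col 0: [0, 4, 32, 64] -> [0, 4, 32, 64]
col 1: [4, 0, 4, 0] -> [0, 0, 0, 8]
col 2: [32, 2, 0, 0] -> [0, 0, 32, 2]
col 3: [8, 2, 32, 32] -> [0, 8, 2, 64]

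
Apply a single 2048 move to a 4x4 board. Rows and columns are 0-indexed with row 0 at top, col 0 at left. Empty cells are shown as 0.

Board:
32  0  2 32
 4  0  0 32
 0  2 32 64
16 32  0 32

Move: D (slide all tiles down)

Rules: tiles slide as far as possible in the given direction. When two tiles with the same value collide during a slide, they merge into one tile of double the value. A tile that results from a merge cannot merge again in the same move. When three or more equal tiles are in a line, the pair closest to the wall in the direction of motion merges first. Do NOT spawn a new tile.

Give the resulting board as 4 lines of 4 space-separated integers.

Answer:  0  0  0  0
32  0  0 64
 4  2  2 64
16 32 32 32

Derivation:
Slide down:
col 0: [32, 4, 0, 16] -> [0, 32, 4, 16]
col 1: [0, 0, 2, 32] -> [0, 0, 2, 32]
col 2: [2, 0, 32, 0] -> [0, 0, 2, 32]
col 3: [32, 32, 64, 32] -> [0, 64, 64, 32]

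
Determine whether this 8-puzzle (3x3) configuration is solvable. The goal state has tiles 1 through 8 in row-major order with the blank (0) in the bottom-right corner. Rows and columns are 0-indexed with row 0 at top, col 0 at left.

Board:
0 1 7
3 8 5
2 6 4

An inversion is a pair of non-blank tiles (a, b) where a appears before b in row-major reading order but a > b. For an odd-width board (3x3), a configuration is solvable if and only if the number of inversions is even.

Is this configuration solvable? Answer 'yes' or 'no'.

Inversions (pairs i<j in row-major order where tile[i] > tile[j] > 0): 13
13 is odd, so the puzzle is not solvable.

Answer: no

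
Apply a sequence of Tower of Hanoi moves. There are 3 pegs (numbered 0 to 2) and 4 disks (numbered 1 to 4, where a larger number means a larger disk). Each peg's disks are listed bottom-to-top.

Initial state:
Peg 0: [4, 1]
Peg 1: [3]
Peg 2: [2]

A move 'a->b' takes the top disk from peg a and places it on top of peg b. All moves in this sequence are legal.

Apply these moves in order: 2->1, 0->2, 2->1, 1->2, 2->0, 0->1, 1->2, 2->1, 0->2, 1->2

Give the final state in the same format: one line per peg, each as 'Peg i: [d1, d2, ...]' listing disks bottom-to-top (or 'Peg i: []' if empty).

Answer: Peg 0: []
Peg 1: [3, 2]
Peg 2: [4, 1]

Derivation:
After move 1 (2->1):
Peg 0: [4, 1]
Peg 1: [3, 2]
Peg 2: []

After move 2 (0->2):
Peg 0: [4]
Peg 1: [3, 2]
Peg 2: [1]

After move 3 (2->1):
Peg 0: [4]
Peg 1: [3, 2, 1]
Peg 2: []

After move 4 (1->2):
Peg 0: [4]
Peg 1: [3, 2]
Peg 2: [1]

After move 5 (2->0):
Peg 0: [4, 1]
Peg 1: [3, 2]
Peg 2: []

After move 6 (0->1):
Peg 0: [4]
Peg 1: [3, 2, 1]
Peg 2: []

After move 7 (1->2):
Peg 0: [4]
Peg 1: [3, 2]
Peg 2: [1]

After move 8 (2->1):
Peg 0: [4]
Peg 1: [3, 2, 1]
Peg 2: []

After move 9 (0->2):
Peg 0: []
Peg 1: [3, 2, 1]
Peg 2: [4]

After move 10 (1->2):
Peg 0: []
Peg 1: [3, 2]
Peg 2: [4, 1]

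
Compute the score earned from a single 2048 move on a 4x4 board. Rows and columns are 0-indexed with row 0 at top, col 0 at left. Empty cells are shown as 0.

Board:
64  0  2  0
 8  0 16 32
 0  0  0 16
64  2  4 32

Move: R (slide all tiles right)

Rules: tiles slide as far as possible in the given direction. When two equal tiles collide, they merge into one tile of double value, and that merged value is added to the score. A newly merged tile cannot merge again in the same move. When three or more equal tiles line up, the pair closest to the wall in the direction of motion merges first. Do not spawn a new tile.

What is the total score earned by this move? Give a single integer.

Slide right:
row 0: [64, 0, 2, 0] -> [0, 0, 64, 2]  score +0 (running 0)
row 1: [8, 0, 16, 32] -> [0, 8, 16, 32]  score +0 (running 0)
row 2: [0, 0, 0, 16] -> [0, 0, 0, 16]  score +0 (running 0)
row 3: [64, 2, 4, 32] -> [64, 2, 4, 32]  score +0 (running 0)
Board after move:
 0  0 64  2
 0  8 16 32
 0  0  0 16
64  2  4 32

Answer: 0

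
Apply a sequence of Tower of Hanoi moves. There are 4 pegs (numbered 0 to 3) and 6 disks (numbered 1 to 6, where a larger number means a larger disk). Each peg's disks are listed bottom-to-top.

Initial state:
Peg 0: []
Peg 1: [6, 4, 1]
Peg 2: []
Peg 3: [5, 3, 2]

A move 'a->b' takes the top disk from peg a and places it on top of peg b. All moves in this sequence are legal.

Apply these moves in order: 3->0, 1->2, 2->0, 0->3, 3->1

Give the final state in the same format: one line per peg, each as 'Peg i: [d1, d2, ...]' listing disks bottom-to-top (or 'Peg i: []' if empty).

Answer: Peg 0: [2]
Peg 1: [6, 4, 1]
Peg 2: []
Peg 3: [5, 3]

Derivation:
After move 1 (3->0):
Peg 0: [2]
Peg 1: [6, 4, 1]
Peg 2: []
Peg 3: [5, 3]

After move 2 (1->2):
Peg 0: [2]
Peg 1: [6, 4]
Peg 2: [1]
Peg 3: [5, 3]

After move 3 (2->0):
Peg 0: [2, 1]
Peg 1: [6, 4]
Peg 2: []
Peg 3: [5, 3]

After move 4 (0->3):
Peg 0: [2]
Peg 1: [6, 4]
Peg 2: []
Peg 3: [5, 3, 1]

After move 5 (3->1):
Peg 0: [2]
Peg 1: [6, 4, 1]
Peg 2: []
Peg 3: [5, 3]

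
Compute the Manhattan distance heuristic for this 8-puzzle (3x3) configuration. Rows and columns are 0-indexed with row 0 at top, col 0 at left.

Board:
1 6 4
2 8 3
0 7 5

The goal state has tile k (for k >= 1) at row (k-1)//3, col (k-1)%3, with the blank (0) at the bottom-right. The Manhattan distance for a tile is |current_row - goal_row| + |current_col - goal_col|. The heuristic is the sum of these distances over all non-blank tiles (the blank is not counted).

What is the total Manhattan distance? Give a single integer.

Tile 1: at (0,0), goal (0,0), distance |0-0|+|0-0| = 0
Tile 6: at (0,1), goal (1,2), distance |0-1|+|1-2| = 2
Tile 4: at (0,2), goal (1,0), distance |0-1|+|2-0| = 3
Tile 2: at (1,0), goal (0,1), distance |1-0|+|0-1| = 2
Tile 8: at (1,1), goal (2,1), distance |1-2|+|1-1| = 1
Tile 3: at (1,2), goal (0,2), distance |1-0|+|2-2| = 1
Tile 7: at (2,1), goal (2,0), distance |2-2|+|1-0| = 1
Tile 5: at (2,2), goal (1,1), distance |2-1|+|2-1| = 2
Sum: 0 + 2 + 3 + 2 + 1 + 1 + 1 + 2 = 12

Answer: 12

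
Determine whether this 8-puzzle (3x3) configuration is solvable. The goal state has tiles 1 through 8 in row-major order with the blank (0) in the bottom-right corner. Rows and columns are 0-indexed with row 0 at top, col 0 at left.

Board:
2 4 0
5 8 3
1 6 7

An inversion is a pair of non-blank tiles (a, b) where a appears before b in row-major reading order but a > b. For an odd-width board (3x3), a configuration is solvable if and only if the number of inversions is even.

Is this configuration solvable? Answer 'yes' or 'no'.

Answer: yes

Derivation:
Inversions (pairs i<j in row-major order where tile[i] > tile[j] > 0): 10
10 is even, so the puzzle is solvable.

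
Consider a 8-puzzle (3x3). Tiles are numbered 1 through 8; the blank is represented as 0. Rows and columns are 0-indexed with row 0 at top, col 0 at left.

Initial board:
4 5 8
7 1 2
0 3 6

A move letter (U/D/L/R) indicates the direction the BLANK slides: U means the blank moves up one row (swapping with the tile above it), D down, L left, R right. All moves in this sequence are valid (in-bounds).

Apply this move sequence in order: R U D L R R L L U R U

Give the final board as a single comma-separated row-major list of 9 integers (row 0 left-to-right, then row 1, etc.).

Answer: 4, 0, 8, 1, 5, 2, 7, 3, 6

Derivation:
After move 1 (R):
4 5 8
7 1 2
3 0 6

After move 2 (U):
4 5 8
7 0 2
3 1 6

After move 3 (D):
4 5 8
7 1 2
3 0 6

After move 4 (L):
4 5 8
7 1 2
0 3 6

After move 5 (R):
4 5 8
7 1 2
3 0 6

After move 6 (R):
4 5 8
7 1 2
3 6 0

After move 7 (L):
4 5 8
7 1 2
3 0 6

After move 8 (L):
4 5 8
7 1 2
0 3 6

After move 9 (U):
4 5 8
0 1 2
7 3 6

After move 10 (R):
4 5 8
1 0 2
7 3 6

After move 11 (U):
4 0 8
1 5 2
7 3 6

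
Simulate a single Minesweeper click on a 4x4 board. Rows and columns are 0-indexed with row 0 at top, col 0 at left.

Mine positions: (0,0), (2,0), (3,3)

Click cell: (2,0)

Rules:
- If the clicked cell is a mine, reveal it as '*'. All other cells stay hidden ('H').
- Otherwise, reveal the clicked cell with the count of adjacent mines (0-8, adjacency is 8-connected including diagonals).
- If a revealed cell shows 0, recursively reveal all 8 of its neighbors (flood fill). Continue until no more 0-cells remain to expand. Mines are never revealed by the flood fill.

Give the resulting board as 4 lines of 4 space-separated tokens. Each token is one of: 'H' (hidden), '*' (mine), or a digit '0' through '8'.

H H H H
H H H H
* H H H
H H H H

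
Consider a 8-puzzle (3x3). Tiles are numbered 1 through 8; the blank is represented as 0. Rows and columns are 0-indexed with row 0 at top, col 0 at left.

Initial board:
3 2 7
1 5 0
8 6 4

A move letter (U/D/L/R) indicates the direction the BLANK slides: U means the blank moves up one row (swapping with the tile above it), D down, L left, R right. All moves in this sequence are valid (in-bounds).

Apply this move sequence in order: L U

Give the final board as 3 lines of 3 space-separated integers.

Answer: 3 0 7
1 2 5
8 6 4

Derivation:
After move 1 (L):
3 2 7
1 0 5
8 6 4

After move 2 (U):
3 0 7
1 2 5
8 6 4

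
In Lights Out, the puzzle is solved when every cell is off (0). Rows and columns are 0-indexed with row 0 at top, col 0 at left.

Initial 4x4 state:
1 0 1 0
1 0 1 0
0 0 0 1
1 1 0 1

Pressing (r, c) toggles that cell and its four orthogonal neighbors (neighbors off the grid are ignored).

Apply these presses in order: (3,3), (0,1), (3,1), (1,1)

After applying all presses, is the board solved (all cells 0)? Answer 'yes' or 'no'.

After press 1 at (3,3):
1 0 1 0
1 0 1 0
0 0 0 0
1 1 1 0

After press 2 at (0,1):
0 1 0 0
1 1 1 0
0 0 0 0
1 1 1 0

After press 3 at (3,1):
0 1 0 0
1 1 1 0
0 1 0 0
0 0 0 0

After press 4 at (1,1):
0 0 0 0
0 0 0 0
0 0 0 0
0 0 0 0

Lights still on: 0

Answer: yes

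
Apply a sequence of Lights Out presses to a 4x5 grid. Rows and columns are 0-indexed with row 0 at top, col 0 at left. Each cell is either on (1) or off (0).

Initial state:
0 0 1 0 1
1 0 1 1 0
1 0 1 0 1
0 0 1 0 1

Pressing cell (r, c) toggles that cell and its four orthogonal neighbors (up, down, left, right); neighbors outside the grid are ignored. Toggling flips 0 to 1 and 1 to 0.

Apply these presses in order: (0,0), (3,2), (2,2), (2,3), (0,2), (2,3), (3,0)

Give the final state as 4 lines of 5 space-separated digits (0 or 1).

Answer: 1 0 0 1 1
0 0 1 1 0
0 1 1 1 1
1 0 1 1 1

Derivation:
After press 1 at (0,0):
1 1 1 0 1
0 0 1 1 0
1 0 1 0 1
0 0 1 0 1

After press 2 at (3,2):
1 1 1 0 1
0 0 1 1 0
1 0 0 0 1
0 1 0 1 1

After press 3 at (2,2):
1 1 1 0 1
0 0 0 1 0
1 1 1 1 1
0 1 1 1 1

After press 4 at (2,3):
1 1 1 0 1
0 0 0 0 0
1 1 0 0 0
0 1 1 0 1

After press 5 at (0,2):
1 0 0 1 1
0 0 1 0 0
1 1 0 0 0
0 1 1 0 1

After press 6 at (2,3):
1 0 0 1 1
0 0 1 1 0
1 1 1 1 1
0 1 1 1 1

After press 7 at (3,0):
1 0 0 1 1
0 0 1 1 0
0 1 1 1 1
1 0 1 1 1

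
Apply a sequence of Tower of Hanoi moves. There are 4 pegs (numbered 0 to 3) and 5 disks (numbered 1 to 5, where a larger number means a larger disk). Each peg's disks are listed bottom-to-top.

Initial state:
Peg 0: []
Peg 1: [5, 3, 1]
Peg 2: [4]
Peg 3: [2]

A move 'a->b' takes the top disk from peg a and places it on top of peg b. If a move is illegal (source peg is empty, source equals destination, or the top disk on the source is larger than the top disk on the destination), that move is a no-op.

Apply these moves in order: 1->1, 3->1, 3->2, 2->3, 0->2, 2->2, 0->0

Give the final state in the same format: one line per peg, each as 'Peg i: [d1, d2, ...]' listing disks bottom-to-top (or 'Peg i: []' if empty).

After move 1 (1->1):
Peg 0: []
Peg 1: [5, 3, 1]
Peg 2: [4]
Peg 3: [2]

After move 2 (3->1):
Peg 0: []
Peg 1: [5, 3, 1]
Peg 2: [4]
Peg 3: [2]

After move 3 (3->2):
Peg 0: []
Peg 1: [5, 3, 1]
Peg 2: [4, 2]
Peg 3: []

After move 4 (2->3):
Peg 0: []
Peg 1: [5, 3, 1]
Peg 2: [4]
Peg 3: [2]

After move 5 (0->2):
Peg 0: []
Peg 1: [5, 3, 1]
Peg 2: [4]
Peg 3: [2]

After move 6 (2->2):
Peg 0: []
Peg 1: [5, 3, 1]
Peg 2: [4]
Peg 3: [2]

After move 7 (0->0):
Peg 0: []
Peg 1: [5, 3, 1]
Peg 2: [4]
Peg 3: [2]

Answer: Peg 0: []
Peg 1: [5, 3, 1]
Peg 2: [4]
Peg 3: [2]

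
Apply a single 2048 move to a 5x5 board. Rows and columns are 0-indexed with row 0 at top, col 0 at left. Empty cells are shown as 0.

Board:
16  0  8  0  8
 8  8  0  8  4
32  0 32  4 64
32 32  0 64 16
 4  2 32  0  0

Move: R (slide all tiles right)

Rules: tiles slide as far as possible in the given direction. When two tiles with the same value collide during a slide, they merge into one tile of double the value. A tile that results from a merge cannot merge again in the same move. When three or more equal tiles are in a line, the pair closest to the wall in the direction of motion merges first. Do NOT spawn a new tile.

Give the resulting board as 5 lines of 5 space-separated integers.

Slide right:
row 0: [16, 0, 8, 0, 8] -> [0, 0, 0, 16, 16]
row 1: [8, 8, 0, 8, 4] -> [0, 0, 8, 16, 4]
row 2: [32, 0, 32, 4, 64] -> [0, 0, 64, 4, 64]
row 3: [32, 32, 0, 64, 16] -> [0, 0, 64, 64, 16]
row 4: [4, 2, 32, 0, 0] -> [0, 0, 4, 2, 32]

Answer:  0  0  0 16 16
 0  0  8 16  4
 0  0 64  4 64
 0  0 64 64 16
 0  0  4  2 32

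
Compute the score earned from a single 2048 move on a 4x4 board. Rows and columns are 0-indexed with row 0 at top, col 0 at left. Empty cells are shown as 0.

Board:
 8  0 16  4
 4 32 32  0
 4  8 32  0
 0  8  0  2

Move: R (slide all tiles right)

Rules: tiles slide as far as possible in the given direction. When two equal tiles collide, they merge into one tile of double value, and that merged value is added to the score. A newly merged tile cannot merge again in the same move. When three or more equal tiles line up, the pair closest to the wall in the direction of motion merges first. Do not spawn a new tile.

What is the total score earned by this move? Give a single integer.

Slide right:
row 0: [8, 0, 16, 4] -> [0, 8, 16, 4]  score +0 (running 0)
row 1: [4, 32, 32, 0] -> [0, 0, 4, 64]  score +64 (running 64)
row 2: [4, 8, 32, 0] -> [0, 4, 8, 32]  score +0 (running 64)
row 3: [0, 8, 0, 2] -> [0, 0, 8, 2]  score +0 (running 64)
Board after move:
 0  8 16  4
 0  0  4 64
 0  4  8 32
 0  0  8  2

Answer: 64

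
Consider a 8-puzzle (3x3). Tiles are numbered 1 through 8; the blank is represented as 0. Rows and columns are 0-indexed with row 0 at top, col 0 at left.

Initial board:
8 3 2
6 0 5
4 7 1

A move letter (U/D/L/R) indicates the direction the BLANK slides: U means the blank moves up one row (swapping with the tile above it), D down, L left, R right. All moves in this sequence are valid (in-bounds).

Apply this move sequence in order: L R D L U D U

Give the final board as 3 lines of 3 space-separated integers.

Answer: 8 3 2
0 7 5
6 4 1

Derivation:
After move 1 (L):
8 3 2
0 6 5
4 7 1

After move 2 (R):
8 3 2
6 0 5
4 7 1

After move 3 (D):
8 3 2
6 7 5
4 0 1

After move 4 (L):
8 3 2
6 7 5
0 4 1

After move 5 (U):
8 3 2
0 7 5
6 4 1

After move 6 (D):
8 3 2
6 7 5
0 4 1

After move 7 (U):
8 3 2
0 7 5
6 4 1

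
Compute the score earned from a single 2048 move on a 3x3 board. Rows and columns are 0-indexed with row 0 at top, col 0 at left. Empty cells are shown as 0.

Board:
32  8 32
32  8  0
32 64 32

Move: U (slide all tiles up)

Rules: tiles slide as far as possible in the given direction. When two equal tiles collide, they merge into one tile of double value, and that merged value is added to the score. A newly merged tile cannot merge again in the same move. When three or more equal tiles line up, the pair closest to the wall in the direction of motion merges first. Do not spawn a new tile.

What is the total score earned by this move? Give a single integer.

Slide up:
col 0: [32, 32, 32] -> [64, 32, 0]  score +64 (running 64)
col 1: [8, 8, 64] -> [16, 64, 0]  score +16 (running 80)
col 2: [32, 0, 32] -> [64, 0, 0]  score +64 (running 144)
Board after move:
64 16 64
32 64  0
 0  0  0

Answer: 144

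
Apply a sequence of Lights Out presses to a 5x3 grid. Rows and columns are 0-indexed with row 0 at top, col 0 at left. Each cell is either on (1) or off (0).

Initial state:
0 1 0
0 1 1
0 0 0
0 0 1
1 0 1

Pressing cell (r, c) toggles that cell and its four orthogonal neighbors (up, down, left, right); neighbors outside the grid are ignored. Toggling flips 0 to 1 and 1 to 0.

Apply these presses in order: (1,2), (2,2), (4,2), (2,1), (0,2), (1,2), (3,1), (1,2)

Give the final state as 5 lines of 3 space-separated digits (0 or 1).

Answer: 0 0 0
0 1 0
1 1 1
1 0 0
1 0 0

Derivation:
After press 1 at (1,2):
0 1 1
0 0 0
0 0 1
0 0 1
1 0 1

After press 2 at (2,2):
0 1 1
0 0 1
0 1 0
0 0 0
1 0 1

After press 3 at (4,2):
0 1 1
0 0 1
0 1 0
0 0 1
1 1 0

After press 4 at (2,1):
0 1 1
0 1 1
1 0 1
0 1 1
1 1 0

After press 5 at (0,2):
0 0 0
0 1 0
1 0 1
0 1 1
1 1 0

After press 6 at (1,2):
0 0 1
0 0 1
1 0 0
0 1 1
1 1 0

After press 7 at (3,1):
0 0 1
0 0 1
1 1 0
1 0 0
1 0 0

After press 8 at (1,2):
0 0 0
0 1 0
1 1 1
1 0 0
1 0 0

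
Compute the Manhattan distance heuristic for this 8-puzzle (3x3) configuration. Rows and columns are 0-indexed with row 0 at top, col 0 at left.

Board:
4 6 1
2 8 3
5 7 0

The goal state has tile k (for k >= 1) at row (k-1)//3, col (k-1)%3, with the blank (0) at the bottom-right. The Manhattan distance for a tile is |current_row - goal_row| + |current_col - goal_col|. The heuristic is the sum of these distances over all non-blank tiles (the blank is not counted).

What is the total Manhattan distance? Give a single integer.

Tile 4: at (0,0), goal (1,0), distance |0-1|+|0-0| = 1
Tile 6: at (0,1), goal (1,2), distance |0-1|+|1-2| = 2
Tile 1: at (0,2), goal (0,0), distance |0-0|+|2-0| = 2
Tile 2: at (1,0), goal (0,1), distance |1-0|+|0-1| = 2
Tile 8: at (1,1), goal (2,1), distance |1-2|+|1-1| = 1
Tile 3: at (1,2), goal (0,2), distance |1-0|+|2-2| = 1
Tile 5: at (2,0), goal (1,1), distance |2-1|+|0-1| = 2
Tile 7: at (2,1), goal (2,0), distance |2-2|+|1-0| = 1
Sum: 1 + 2 + 2 + 2 + 1 + 1 + 2 + 1 = 12

Answer: 12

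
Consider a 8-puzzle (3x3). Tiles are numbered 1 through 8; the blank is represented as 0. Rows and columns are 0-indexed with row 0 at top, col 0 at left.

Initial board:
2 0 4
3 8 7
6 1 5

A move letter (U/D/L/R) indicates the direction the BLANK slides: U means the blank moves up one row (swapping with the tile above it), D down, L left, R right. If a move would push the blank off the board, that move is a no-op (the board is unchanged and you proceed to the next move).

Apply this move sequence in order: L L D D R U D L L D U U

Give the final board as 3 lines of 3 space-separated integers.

Answer: 0 2 4
3 8 7
6 1 5

Derivation:
After move 1 (L):
0 2 4
3 8 7
6 1 5

After move 2 (L):
0 2 4
3 8 7
6 1 5

After move 3 (D):
3 2 4
0 8 7
6 1 5

After move 4 (D):
3 2 4
6 8 7
0 1 5

After move 5 (R):
3 2 4
6 8 7
1 0 5

After move 6 (U):
3 2 4
6 0 7
1 8 5

After move 7 (D):
3 2 4
6 8 7
1 0 5

After move 8 (L):
3 2 4
6 8 7
0 1 5

After move 9 (L):
3 2 4
6 8 7
0 1 5

After move 10 (D):
3 2 4
6 8 7
0 1 5

After move 11 (U):
3 2 4
0 8 7
6 1 5

After move 12 (U):
0 2 4
3 8 7
6 1 5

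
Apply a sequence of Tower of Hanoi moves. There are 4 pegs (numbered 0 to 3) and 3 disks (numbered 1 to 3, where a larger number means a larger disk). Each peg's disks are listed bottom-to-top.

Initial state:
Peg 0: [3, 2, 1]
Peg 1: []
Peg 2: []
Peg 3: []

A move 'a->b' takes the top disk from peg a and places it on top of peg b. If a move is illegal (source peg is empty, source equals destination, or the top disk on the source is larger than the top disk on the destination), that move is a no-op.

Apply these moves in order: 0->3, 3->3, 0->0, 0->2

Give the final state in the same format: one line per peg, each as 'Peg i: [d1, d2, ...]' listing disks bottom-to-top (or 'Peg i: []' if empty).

Answer: Peg 0: [3]
Peg 1: []
Peg 2: [2]
Peg 3: [1]

Derivation:
After move 1 (0->3):
Peg 0: [3, 2]
Peg 1: []
Peg 2: []
Peg 3: [1]

After move 2 (3->3):
Peg 0: [3, 2]
Peg 1: []
Peg 2: []
Peg 3: [1]

After move 3 (0->0):
Peg 0: [3, 2]
Peg 1: []
Peg 2: []
Peg 3: [1]

After move 4 (0->2):
Peg 0: [3]
Peg 1: []
Peg 2: [2]
Peg 3: [1]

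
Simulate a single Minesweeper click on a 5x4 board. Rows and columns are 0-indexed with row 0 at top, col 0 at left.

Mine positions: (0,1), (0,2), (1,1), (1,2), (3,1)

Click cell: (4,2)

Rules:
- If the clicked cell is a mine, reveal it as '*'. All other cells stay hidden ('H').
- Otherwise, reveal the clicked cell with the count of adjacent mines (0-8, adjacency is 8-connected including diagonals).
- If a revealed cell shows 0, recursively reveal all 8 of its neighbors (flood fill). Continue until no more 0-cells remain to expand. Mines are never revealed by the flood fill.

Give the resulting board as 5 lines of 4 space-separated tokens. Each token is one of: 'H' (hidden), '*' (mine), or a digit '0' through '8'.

H H H H
H H H H
H H H H
H H H H
H H 1 H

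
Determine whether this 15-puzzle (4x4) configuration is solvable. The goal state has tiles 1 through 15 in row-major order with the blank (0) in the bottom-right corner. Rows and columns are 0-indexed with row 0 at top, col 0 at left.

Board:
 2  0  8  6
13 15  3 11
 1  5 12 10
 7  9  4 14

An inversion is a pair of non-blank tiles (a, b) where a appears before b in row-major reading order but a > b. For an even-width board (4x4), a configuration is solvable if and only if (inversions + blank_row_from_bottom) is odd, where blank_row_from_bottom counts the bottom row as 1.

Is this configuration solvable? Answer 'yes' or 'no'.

Answer: yes

Derivation:
Inversions: 47
Blank is in row 0 (0-indexed from top), which is row 4 counting from the bottom (bottom = 1).
47 + 4 = 51, which is odd, so the puzzle is solvable.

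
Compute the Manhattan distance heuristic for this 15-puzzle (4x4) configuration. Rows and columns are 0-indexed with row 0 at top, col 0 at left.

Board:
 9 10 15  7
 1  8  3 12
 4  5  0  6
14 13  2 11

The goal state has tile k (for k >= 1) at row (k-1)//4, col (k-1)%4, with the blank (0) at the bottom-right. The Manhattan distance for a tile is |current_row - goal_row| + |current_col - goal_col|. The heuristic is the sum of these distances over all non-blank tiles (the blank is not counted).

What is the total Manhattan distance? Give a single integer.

Tile 9: at (0,0), goal (2,0), distance |0-2|+|0-0| = 2
Tile 10: at (0,1), goal (2,1), distance |0-2|+|1-1| = 2
Tile 15: at (0,2), goal (3,2), distance |0-3|+|2-2| = 3
Tile 7: at (0,3), goal (1,2), distance |0-1|+|3-2| = 2
Tile 1: at (1,0), goal (0,0), distance |1-0|+|0-0| = 1
Tile 8: at (1,1), goal (1,3), distance |1-1|+|1-3| = 2
Tile 3: at (1,2), goal (0,2), distance |1-0|+|2-2| = 1
Tile 12: at (1,3), goal (2,3), distance |1-2|+|3-3| = 1
Tile 4: at (2,0), goal (0,3), distance |2-0|+|0-3| = 5
Tile 5: at (2,1), goal (1,0), distance |2-1|+|1-0| = 2
Tile 6: at (2,3), goal (1,1), distance |2-1|+|3-1| = 3
Tile 14: at (3,0), goal (3,1), distance |3-3|+|0-1| = 1
Tile 13: at (3,1), goal (3,0), distance |3-3|+|1-0| = 1
Tile 2: at (3,2), goal (0,1), distance |3-0|+|2-1| = 4
Tile 11: at (3,3), goal (2,2), distance |3-2|+|3-2| = 2
Sum: 2 + 2 + 3 + 2 + 1 + 2 + 1 + 1 + 5 + 2 + 3 + 1 + 1 + 4 + 2 = 32

Answer: 32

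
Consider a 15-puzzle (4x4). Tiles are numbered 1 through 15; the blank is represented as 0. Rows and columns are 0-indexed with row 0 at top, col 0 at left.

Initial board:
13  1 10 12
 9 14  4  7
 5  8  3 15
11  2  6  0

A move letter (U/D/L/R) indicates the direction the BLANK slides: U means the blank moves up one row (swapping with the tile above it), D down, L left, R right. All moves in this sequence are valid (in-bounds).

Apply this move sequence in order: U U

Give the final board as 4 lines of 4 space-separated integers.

Answer: 13  1 10 12
 9 14  4  0
 5  8  3  7
11  2  6 15

Derivation:
After move 1 (U):
13  1 10 12
 9 14  4  7
 5  8  3  0
11  2  6 15

After move 2 (U):
13  1 10 12
 9 14  4  0
 5  8  3  7
11  2  6 15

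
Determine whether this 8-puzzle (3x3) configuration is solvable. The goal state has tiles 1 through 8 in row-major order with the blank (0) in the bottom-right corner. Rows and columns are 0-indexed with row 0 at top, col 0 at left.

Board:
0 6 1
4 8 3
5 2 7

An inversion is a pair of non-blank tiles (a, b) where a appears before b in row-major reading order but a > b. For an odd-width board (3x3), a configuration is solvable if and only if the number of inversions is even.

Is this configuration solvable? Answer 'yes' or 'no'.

Answer: no

Derivation:
Inversions (pairs i<j in row-major order where tile[i] > tile[j] > 0): 13
13 is odd, so the puzzle is not solvable.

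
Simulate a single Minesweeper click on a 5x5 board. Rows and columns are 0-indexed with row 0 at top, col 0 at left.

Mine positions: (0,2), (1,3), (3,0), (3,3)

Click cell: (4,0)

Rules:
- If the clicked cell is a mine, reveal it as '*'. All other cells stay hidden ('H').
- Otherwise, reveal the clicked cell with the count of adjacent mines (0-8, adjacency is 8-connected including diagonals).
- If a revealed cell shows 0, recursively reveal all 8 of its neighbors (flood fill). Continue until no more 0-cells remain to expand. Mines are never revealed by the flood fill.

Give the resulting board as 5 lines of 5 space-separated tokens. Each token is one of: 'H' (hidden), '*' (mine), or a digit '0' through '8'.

H H H H H
H H H H H
H H H H H
H H H H H
1 H H H H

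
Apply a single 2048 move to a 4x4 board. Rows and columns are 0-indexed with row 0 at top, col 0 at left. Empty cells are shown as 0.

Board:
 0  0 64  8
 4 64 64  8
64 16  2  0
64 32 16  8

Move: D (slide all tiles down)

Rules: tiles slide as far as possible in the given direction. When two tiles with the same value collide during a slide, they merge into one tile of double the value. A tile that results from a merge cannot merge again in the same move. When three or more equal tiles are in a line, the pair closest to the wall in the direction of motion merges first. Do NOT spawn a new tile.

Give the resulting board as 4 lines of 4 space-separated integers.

Answer:   0   0   0   0
  0  64 128   0
  4  16   2   8
128  32  16  16

Derivation:
Slide down:
col 0: [0, 4, 64, 64] -> [0, 0, 4, 128]
col 1: [0, 64, 16, 32] -> [0, 64, 16, 32]
col 2: [64, 64, 2, 16] -> [0, 128, 2, 16]
col 3: [8, 8, 0, 8] -> [0, 0, 8, 16]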